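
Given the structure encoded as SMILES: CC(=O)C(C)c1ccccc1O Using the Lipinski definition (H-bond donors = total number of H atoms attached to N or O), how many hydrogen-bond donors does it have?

Donors: find every N or O and count the H atoms it carries.
  atom 3 (O): bond orders sum to 2 → 0 H
  atom 12 (O): bond orders sum to 1 → 1 H
Lipinski HBD = 1.

1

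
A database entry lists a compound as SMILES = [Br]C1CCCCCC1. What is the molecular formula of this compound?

C7H13Br

Walk through each heavy atom and fill implicit hydrogens from standard valence (C 4, N 3, O 2, S 2, halogen 1):
  atom 1: Br with explicit H count 0
  atom 2: C, bond orders sum to 3 (valence 4) → 1 H
  atom 3: C, bond orders sum to 2 (valence 4) → 2 H
  atom 4: C, bond orders sum to 2 (valence 4) → 2 H
  atom 5: C, bond orders sum to 2 (valence 4) → 2 H
  atom 6: C, bond orders sum to 2 (valence 4) → 2 H
  atom 7: C, bond orders sum to 2 (valence 4) → 2 H
  atom 8: C, bond orders sum to 2 (valence 4) → 2 H
Totals → C:7, H:13, Br:1.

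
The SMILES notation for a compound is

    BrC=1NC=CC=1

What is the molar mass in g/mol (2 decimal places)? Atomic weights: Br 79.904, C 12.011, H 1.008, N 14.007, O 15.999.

145.99 g/mol

First, the molecular formula is C4H4BrN (counting implicit H from valence).
  Br: 1 × 79.904 = 79.904
  C: 4 × 12.011 = 48.044
  H: 4 × 1.008 = 4.032
  N: 1 × 14.007 = 14.007
Sum: 1×79.904 + 4×12.011 + 4×1.008 + 1×14.007 = 145.987 → 145.99 g/mol.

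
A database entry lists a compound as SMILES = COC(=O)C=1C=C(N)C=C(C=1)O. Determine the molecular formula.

Walk through each heavy atom and fill implicit hydrogens from standard valence (C 4, N 3, O 2, S 2, halogen 1):
  atom 1: C, bond orders sum to 1 (valence 4) → 3 H
  atom 2: O, bond orders sum to 2 (valence 2) → 0 H
  atom 3: C, bond orders sum to 4 (valence 4) → 0 H
  atom 4: O, bond orders sum to 2 (valence 2) → 0 H
  atom 5: C, bond orders sum to 4 (valence 4) → 0 H
  atom 6: C, bond orders sum to 3 (valence 4) → 1 H
  atom 7: C, bond orders sum to 4 (valence 4) → 0 H
  atom 8: N, bond orders sum to 1 (valence 3) → 2 H
  atom 9: C, bond orders sum to 3 (valence 4) → 1 H
  atom 10: C, bond orders sum to 4 (valence 4) → 0 H
  atom 11: C, bond orders sum to 3 (valence 4) → 1 H
  atom 12: O, bond orders sum to 1 (valence 2) → 1 H
Totals → C:8, H:9, N:1, O:3.

C8H9NO3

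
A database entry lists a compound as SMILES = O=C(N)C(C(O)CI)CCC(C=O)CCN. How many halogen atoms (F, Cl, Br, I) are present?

Halogen atoms appear at heavy-atom position 8 (1×I).
Other groups present: 1 aldehyde, 1 amide, 1 hydroxyl, 1 primary amine.
Halogen count: 1.

1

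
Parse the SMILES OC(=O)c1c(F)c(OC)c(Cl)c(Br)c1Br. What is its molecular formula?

C8H4Br2ClFO3

Walk through each heavy atom and fill implicit hydrogens from standard valence (C 4, N 3, O 2, S 2, halogen 1); for lowercase aromatic atoms, an aromatic c carries 1 H when it has two neighbours and 0 H with three, and aromatic n carries 0 H:
  atom 1: O, bond orders sum to 1 (valence 2) → 1 H
  atom 2: C, bond orders sum to 4 (valence 4) → 0 H
  atom 3: O, bond orders sum to 2 (valence 2) → 0 H
  atom 4: aromatic c, 3 neighbours → 0 H
  atom 5: aromatic c, 3 neighbours → 0 H
  atom 6: F (halogen, monovalent) → 0 H
  atom 7: aromatic c, 3 neighbours → 0 H
  atom 8: O, bond orders sum to 2 (valence 2) → 0 H
  atom 9: C, bond orders sum to 1 (valence 4) → 3 H
  atom 10: aromatic c, 3 neighbours → 0 H
  atom 11: Cl (halogen, monovalent) → 0 H
  atom 12: aromatic c, 3 neighbours → 0 H
  atom 13: Br (halogen, monovalent) → 0 H
  atom 14: aromatic c, 3 neighbours → 0 H
  atom 15: Br (halogen, monovalent) → 0 H
Totals → C:8, H:4, Br:2, Cl:1, F:1, O:3.
In Hill order: C8H4Br2ClFO3.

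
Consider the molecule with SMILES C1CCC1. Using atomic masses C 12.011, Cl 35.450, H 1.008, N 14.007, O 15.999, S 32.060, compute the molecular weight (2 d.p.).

First, the molecular formula is C4H8 (counting implicit H from valence).
  C: 4 × 12.011 = 48.044
  H: 8 × 1.008 = 8.064
Sum: 4×12.011 + 8×1.008 = 56.108 → 56.11 g/mol.

56.11 g/mol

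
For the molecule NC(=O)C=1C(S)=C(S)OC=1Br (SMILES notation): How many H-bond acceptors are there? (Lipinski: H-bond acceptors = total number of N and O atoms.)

N atoms: 1; O atoms: 2.
Lipinski HBA = 1 + 2 = 3.

3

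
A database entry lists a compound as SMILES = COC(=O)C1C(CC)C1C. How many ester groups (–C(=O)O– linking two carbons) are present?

1

The ester motif appears at heavy-atom position 3 in the SMILES.
Ester count: 1.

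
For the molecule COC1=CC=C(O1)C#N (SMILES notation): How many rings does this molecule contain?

1

In SMILES, each pair of matching ring-closure digits denotes one ring-closing bond; the number of such bonds equals the number of independent rings.
Ring-closure bonds here: 1.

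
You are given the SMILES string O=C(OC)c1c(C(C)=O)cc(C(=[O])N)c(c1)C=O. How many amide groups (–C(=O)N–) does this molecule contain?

The amide motif appears at heavy-atom position 12 in the SMILES.
Other groups present: 1 aldehyde, 1 ester, 1 ketone.
Amide count: 1.

1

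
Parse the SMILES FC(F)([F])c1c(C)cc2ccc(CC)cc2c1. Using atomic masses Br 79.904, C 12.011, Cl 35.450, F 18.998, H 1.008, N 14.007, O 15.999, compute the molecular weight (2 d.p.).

First, the molecular formula is C14H13F3 (counting implicit H from valence).
  C: 14 × 12.011 = 168.154
  F: 3 × 18.998 = 56.994
  H: 13 × 1.008 = 13.104
Sum: 14×12.011 + 3×18.998 + 13×1.008 = 238.252 → 238.25 g/mol.

238.25 g/mol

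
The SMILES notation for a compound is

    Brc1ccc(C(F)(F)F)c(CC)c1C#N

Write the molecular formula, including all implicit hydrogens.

Walk through each heavy atom and fill implicit hydrogens from standard valence (C 4, N 3, O 2, S 2, halogen 1); for lowercase aromatic atoms, an aromatic c carries 1 H when it has two neighbours and 0 H with three, and aromatic n carries 0 H:
  atom 1: Br (halogen, monovalent) → 0 H
  atom 2: aromatic c, 3 neighbours → 0 H
  atom 3: aromatic c, 2 neighbours → 1 H
  atom 4: aromatic c, 2 neighbours → 1 H
  atom 5: aromatic c, 3 neighbours → 0 H
  atom 6: C, bond orders sum to 4 (valence 4) → 0 H
  atom 7: F (halogen, monovalent) → 0 H
  atom 8: F (halogen, monovalent) → 0 H
  atom 9: F (halogen, monovalent) → 0 H
  atom 10: aromatic c, 3 neighbours → 0 H
  atom 11: C, bond orders sum to 2 (valence 4) → 2 H
  atom 12: C, bond orders sum to 1 (valence 4) → 3 H
  atom 13: aromatic c, 3 neighbours → 0 H
  atom 14: C, bond orders sum to 4 (valence 4) → 0 H
  atom 15: N, bond orders sum to 3 (valence 3) → 0 H
Totals → C:10, H:7, Br:1, F:3, N:1.
In Hill order: C10H7BrF3N.

C10H7BrF3N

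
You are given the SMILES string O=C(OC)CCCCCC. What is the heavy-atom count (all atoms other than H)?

10

Every atom symbol written in the SMILES (organic subset) is one heavy atom; implicit H are not written.
Heavy atoms by element → C:8, O:2.
Total: 10.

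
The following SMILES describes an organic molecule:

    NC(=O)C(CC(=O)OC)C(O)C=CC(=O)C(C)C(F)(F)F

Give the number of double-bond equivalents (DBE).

4

Molecular formula: C12H16F3NO5.
DoU = (2C + 2 + N − H − X) / 2, where X is the halogen count and O/S are ignored.
    = (2·12 + 2 + 1 − 16 − 3) / 2 = 8 / 2 = 4.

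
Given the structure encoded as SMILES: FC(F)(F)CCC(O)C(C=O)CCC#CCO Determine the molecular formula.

Walk through each heavy atom and fill implicit hydrogens from standard valence (C 4, N 3, O 2, S 2, halogen 1):
  atom 1: F (halogen, monovalent) → 0 H
  atom 2: C, bond orders sum to 4 (valence 4) → 0 H
  atom 3: F (halogen, monovalent) → 0 H
  atom 4: F (halogen, monovalent) → 0 H
  atom 5: C, bond orders sum to 2 (valence 4) → 2 H
  atom 6: C, bond orders sum to 2 (valence 4) → 2 H
  atom 7: C, bond orders sum to 3 (valence 4) → 1 H
  atom 8: O, bond orders sum to 1 (valence 2) → 1 H
  atom 9: C, bond orders sum to 3 (valence 4) → 1 H
  atom 10: C, bond orders sum to 3 (valence 4) → 1 H
  atom 11: O, bond orders sum to 2 (valence 2) → 0 H
  atom 12: C, bond orders sum to 2 (valence 4) → 2 H
  atom 13: C, bond orders sum to 2 (valence 4) → 2 H
  atom 14: C, bond orders sum to 4 (valence 4) → 0 H
  atom 15: C, bond orders sum to 4 (valence 4) → 0 H
  atom 16: C, bond orders sum to 2 (valence 4) → 2 H
  atom 17: O, bond orders sum to 1 (valence 2) → 1 H
Totals → C:11, H:15, F:3, O:3.

C11H15F3O3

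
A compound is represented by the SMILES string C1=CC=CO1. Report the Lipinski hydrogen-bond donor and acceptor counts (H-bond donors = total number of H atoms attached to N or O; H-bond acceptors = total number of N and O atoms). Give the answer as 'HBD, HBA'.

0, 1

Donors: find every N or O and count the H atoms it carries.
  atom 5 (O): bond orders sum to 2 → 0 H
Lipinski HBD = 0.
Acceptors: N atoms = 0, O atoms = 1 → HBA = 1.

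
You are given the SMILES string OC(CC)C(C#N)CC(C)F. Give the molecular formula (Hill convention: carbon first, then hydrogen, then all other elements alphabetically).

Walk through each heavy atom and fill implicit hydrogens from standard valence (C 4, N 3, O 2, S 2, halogen 1):
  atom 1: O, bond orders sum to 1 (valence 2) → 1 H
  atom 2: C, bond orders sum to 3 (valence 4) → 1 H
  atom 3: C, bond orders sum to 2 (valence 4) → 2 H
  atom 4: C, bond orders sum to 1 (valence 4) → 3 H
  atom 5: C, bond orders sum to 3 (valence 4) → 1 H
  atom 6: C, bond orders sum to 4 (valence 4) → 0 H
  atom 7: N, bond orders sum to 3 (valence 3) → 0 H
  atom 8: C, bond orders sum to 2 (valence 4) → 2 H
  atom 9: C, bond orders sum to 3 (valence 4) → 1 H
  atom 10: C, bond orders sum to 1 (valence 4) → 3 H
  atom 11: F (halogen, monovalent) → 0 H
Totals → C:8, H:14, F:1, N:1, O:1.

C8H14FNO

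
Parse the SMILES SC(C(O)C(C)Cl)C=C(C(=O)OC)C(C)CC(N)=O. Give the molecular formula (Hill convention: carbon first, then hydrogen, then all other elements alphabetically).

C12H20ClNO4S

Walk through each heavy atom and fill implicit hydrogens from standard valence (C 4, N 3, O 2, S 2, halogen 1):
  atom 1: S, bond orders sum to 1 (valence 2) → 1 H
  atom 2: C, bond orders sum to 3 (valence 4) → 1 H
  atom 3: C, bond orders sum to 3 (valence 4) → 1 H
  atom 4: O, bond orders sum to 1 (valence 2) → 1 H
  atom 5: C, bond orders sum to 3 (valence 4) → 1 H
  atom 6: C, bond orders sum to 1 (valence 4) → 3 H
  atom 7: Cl (halogen, monovalent) → 0 H
  atom 8: C, bond orders sum to 3 (valence 4) → 1 H
  atom 9: C, bond orders sum to 4 (valence 4) → 0 H
  atom 10: C, bond orders sum to 4 (valence 4) → 0 H
  atom 11: O, bond orders sum to 2 (valence 2) → 0 H
  atom 12: O, bond orders sum to 2 (valence 2) → 0 H
  atom 13: C, bond orders sum to 1 (valence 4) → 3 H
  atom 14: C, bond orders sum to 3 (valence 4) → 1 H
  atom 15: C, bond orders sum to 1 (valence 4) → 3 H
  atom 16: C, bond orders sum to 2 (valence 4) → 2 H
  atom 17: C, bond orders sum to 4 (valence 4) → 0 H
  atom 18: N, bond orders sum to 1 (valence 3) → 2 H
  atom 19: O, bond orders sum to 2 (valence 2) → 0 H
Totals → C:12, H:20, Cl:1, N:1, O:4, S:1.
In Hill order: C12H20ClNO4S.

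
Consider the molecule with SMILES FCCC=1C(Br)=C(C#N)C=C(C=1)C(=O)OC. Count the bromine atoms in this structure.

Scan the SMILES for Br atoms (remember two-letter symbols like Cl and Br are single atoms).
Bromine count: 1.

1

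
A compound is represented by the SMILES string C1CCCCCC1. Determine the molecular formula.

Walk through each heavy atom and fill implicit hydrogens from standard valence (C 4, N 3, O 2, S 2, halogen 1):
  atom 1: C, bond orders sum to 2 (valence 4) → 2 H
  atom 2: C, bond orders sum to 2 (valence 4) → 2 H
  atom 3: C, bond orders sum to 2 (valence 4) → 2 H
  atom 4: C, bond orders sum to 2 (valence 4) → 2 H
  atom 5: C, bond orders sum to 2 (valence 4) → 2 H
  atom 6: C, bond orders sum to 2 (valence 4) → 2 H
  atom 7: C, bond orders sum to 2 (valence 4) → 2 H
Totals → C:7, H:14.
In Hill order: C7H14.

C7H14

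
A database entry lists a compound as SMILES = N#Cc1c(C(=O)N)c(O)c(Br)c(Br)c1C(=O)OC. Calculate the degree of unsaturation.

8

Molecular formula: C10H6Br2N2O4.
DoU = (2C + 2 + N − H − X) / 2, where X is the halogen count and O/S are ignored.
    = (2·10 + 2 + 2 − 6 − 2) / 2 = 16 / 2 = 8.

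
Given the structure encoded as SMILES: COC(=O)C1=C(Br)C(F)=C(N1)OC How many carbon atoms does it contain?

7

Count every carbon token in the SMILES (each C, including those in ring-closure positions and inside branches).
Carbon count: 7.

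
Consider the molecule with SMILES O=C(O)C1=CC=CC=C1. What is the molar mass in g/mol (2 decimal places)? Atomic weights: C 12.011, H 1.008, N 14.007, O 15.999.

122.12 g/mol

First, the molecular formula is C7H6O2 (counting implicit H from valence).
  C: 7 × 12.011 = 84.077
  H: 6 × 1.008 = 6.048
  O: 2 × 15.999 = 31.998
Sum: 7×12.011 + 6×1.008 + 2×15.999 = 122.123 → 122.12 g/mol.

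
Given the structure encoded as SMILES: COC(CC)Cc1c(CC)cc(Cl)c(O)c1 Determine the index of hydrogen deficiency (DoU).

Molecular formula: C13H19ClO2.
DoU = (2C + 2 + N − H − X) / 2, where X is the halogen count and O/S are ignored.
    = (2·13 + 2 + 0 − 19 − 1) / 2 = 8 / 2 = 4.

4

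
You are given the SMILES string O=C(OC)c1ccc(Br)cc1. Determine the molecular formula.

Walk through each heavy atom and fill implicit hydrogens from standard valence (C 4, N 3, O 2, S 2, halogen 1); for lowercase aromatic atoms, an aromatic c carries 1 H when it has two neighbours and 0 H with three, and aromatic n carries 0 H:
  atom 1: O, bond orders sum to 2 (valence 2) → 0 H
  atom 2: C, bond orders sum to 4 (valence 4) → 0 H
  atom 3: O, bond orders sum to 2 (valence 2) → 0 H
  atom 4: C, bond orders sum to 1 (valence 4) → 3 H
  atom 5: aromatic c, 3 neighbours → 0 H
  atom 6: aromatic c, 2 neighbours → 1 H
  atom 7: aromatic c, 2 neighbours → 1 H
  atom 8: aromatic c, 3 neighbours → 0 H
  atom 9: Br (halogen, monovalent) → 0 H
  atom 10: aromatic c, 2 neighbours → 1 H
  atom 11: aromatic c, 2 neighbours → 1 H
Totals → C:8, H:7, Br:1, O:2.
In Hill order: C8H7BrO2.

C8H7BrO2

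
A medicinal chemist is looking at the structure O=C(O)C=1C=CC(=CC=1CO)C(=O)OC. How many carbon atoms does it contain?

Count every carbon token in the SMILES (each C, including those in ring-closure positions and inside branches).
Carbon count: 10.

10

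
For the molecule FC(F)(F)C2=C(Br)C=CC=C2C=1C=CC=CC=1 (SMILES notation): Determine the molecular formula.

C13H8BrF3

Walk through each heavy atom and fill implicit hydrogens from standard valence (C 4, N 3, O 2, S 2, halogen 1):
  atom 1: F (halogen, monovalent) → 0 H
  atom 2: C, bond orders sum to 4 (valence 4) → 0 H
  atom 3: F (halogen, monovalent) → 0 H
  atom 4: F (halogen, monovalent) → 0 H
  atom 5: C, bond orders sum to 4 (valence 4) → 0 H
  atom 6: C, bond orders sum to 4 (valence 4) → 0 H
  atom 7: Br (halogen, monovalent) → 0 H
  atom 8: C, bond orders sum to 3 (valence 4) → 1 H
  atom 9: C, bond orders sum to 3 (valence 4) → 1 H
  atom 10: C, bond orders sum to 3 (valence 4) → 1 H
  atom 11: C, bond orders sum to 4 (valence 4) → 0 H
  atom 12: C, bond orders sum to 4 (valence 4) → 0 H
  atom 13: C, bond orders sum to 3 (valence 4) → 1 H
  atom 14: C, bond orders sum to 3 (valence 4) → 1 H
  atom 15: C, bond orders sum to 3 (valence 4) → 1 H
  atom 16: C, bond orders sum to 3 (valence 4) → 1 H
  atom 17: C, bond orders sum to 3 (valence 4) → 1 H
Totals → C:13, H:8, Br:1, F:3.
In Hill order: C13H8BrF3.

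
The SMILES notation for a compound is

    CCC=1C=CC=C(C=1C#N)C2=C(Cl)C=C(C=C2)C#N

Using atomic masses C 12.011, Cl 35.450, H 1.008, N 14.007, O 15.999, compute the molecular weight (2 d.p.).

266.73 g/mol

First, the molecular formula is C16H11ClN2 (counting implicit H from valence).
  C: 16 × 12.011 = 192.176
  Cl: 1 × 35.450 = 35.450
  H: 11 × 1.008 = 11.088
  N: 2 × 14.007 = 28.014
Sum: 16×12.011 + 1×35.450 + 11×1.008 + 2×14.007 = 266.728 → 266.73 g/mol.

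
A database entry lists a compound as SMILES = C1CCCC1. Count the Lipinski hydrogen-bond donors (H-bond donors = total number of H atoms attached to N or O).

0

Donors: find every N or O and count the H atoms it carries.
  (no N or O atoms present)
Lipinski HBD = 0.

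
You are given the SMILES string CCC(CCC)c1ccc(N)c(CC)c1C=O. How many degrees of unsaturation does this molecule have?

5

Molecular formula: C15H23NO.
DoU = (2C + 2 + N − H − X) / 2, where X is the halogen count and O/S are ignored.
    = (2·15 + 2 + 1 − 23 − 0) / 2 = 10 / 2 = 5.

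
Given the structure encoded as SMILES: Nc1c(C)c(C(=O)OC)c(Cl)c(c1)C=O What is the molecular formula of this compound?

Walk through each heavy atom and fill implicit hydrogens from standard valence (C 4, N 3, O 2, S 2, halogen 1); for lowercase aromatic atoms, an aromatic c carries 1 H when it has two neighbours and 0 H with three, and aromatic n carries 0 H:
  atom 1: N, bond orders sum to 1 (valence 3) → 2 H
  atom 2: aromatic c, 3 neighbours → 0 H
  atom 3: aromatic c, 3 neighbours → 0 H
  atom 4: C, bond orders sum to 1 (valence 4) → 3 H
  atom 5: aromatic c, 3 neighbours → 0 H
  atom 6: C, bond orders sum to 4 (valence 4) → 0 H
  atom 7: O, bond orders sum to 2 (valence 2) → 0 H
  atom 8: O, bond orders sum to 2 (valence 2) → 0 H
  atom 9: C, bond orders sum to 1 (valence 4) → 3 H
  atom 10: aromatic c, 3 neighbours → 0 H
  atom 11: Cl (halogen, monovalent) → 0 H
  atom 12: aromatic c, 3 neighbours → 0 H
  atom 13: aromatic c, 2 neighbours → 1 H
  atom 14: C, bond orders sum to 3 (valence 4) → 1 H
  atom 15: O, bond orders sum to 2 (valence 2) → 0 H
Totals → C:10, H:10, Cl:1, N:1, O:3.
In Hill order: C10H10ClNO3.

C10H10ClNO3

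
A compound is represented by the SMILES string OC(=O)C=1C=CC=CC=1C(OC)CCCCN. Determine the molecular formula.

C13H19NO3

Walk through each heavy atom and fill implicit hydrogens from standard valence (C 4, N 3, O 2, S 2, halogen 1):
  atom 1: O, bond orders sum to 1 (valence 2) → 1 H
  atom 2: C, bond orders sum to 4 (valence 4) → 0 H
  atom 3: O, bond orders sum to 2 (valence 2) → 0 H
  atom 4: C, bond orders sum to 4 (valence 4) → 0 H
  atom 5: C, bond orders sum to 3 (valence 4) → 1 H
  atom 6: C, bond orders sum to 3 (valence 4) → 1 H
  atom 7: C, bond orders sum to 3 (valence 4) → 1 H
  atom 8: C, bond orders sum to 3 (valence 4) → 1 H
  atom 9: C, bond orders sum to 4 (valence 4) → 0 H
  atom 10: C, bond orders sum to 3 (valence 4) → 1 H
  atom 11: O, bond orders sum to 2 (valence 2) → 0 H
  atom 12: C, bond orders sum to 1 (valence 4) → 3 H
  atom 13: C, bond orders sum to 2 (valence 4) → 2 H
  atom 14: C, bond orders sum to 2 (valence 4) → 2 H
  atom 15: C, bond orders sum to 2 (valence 4) → 2 H
  atom 16: C, bond orders sum to 2 (valence 4) → 2 H
  atom 17: N, bond orders sum to 1 (valence 3) → 2 H
Totals → C:13, H:19, N:1, O:3.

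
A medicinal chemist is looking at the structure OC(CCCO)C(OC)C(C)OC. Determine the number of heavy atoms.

Every atom symbol written in the SMILES (organic subset) is one heavy atom; implicit H are not written.
Heavy atoms by element → C:9, O:4.
Total: 13.

13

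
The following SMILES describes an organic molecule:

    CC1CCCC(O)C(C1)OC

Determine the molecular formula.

C9H18O2

Walk through each heavy atom and fill implicit hydrogens from standard valence (C 4, N 3, O 2, S 2, halogen 1):
  atom 1: C, bond orders sum to 1 (valence 4) → 3 H
  atom 2: C, bond orders sum to 3 (valence 4) → 1 H
  atom 3: C, bond orders sum to 2 (valence 4) → 2 H
  atom 4: C, bond orders sum to 2 (valence 4) → 2 H
  atom 5: C, bond orders sum to 2 (valence 4) → 2 H
  atom 6: C, bond orders sum to 3 (valence 4) → 1 H
  atom 7: O, bond orders sum to 1 (valence 2) → 1 H
  atom 8: C, bond orders sum to 3 (valence 4) → 1 H
  atom 9: C, bond orders sum to 2 (valence 4) → 2 H
  atom 10: O, bond orders sum to 2 (valence 2) → 0 H
  atom 11: C, bond orders sum to 1 (valence 4) → 3 H
Totals → C:9, H:18, O:2.
In Hill order: C9H18O2.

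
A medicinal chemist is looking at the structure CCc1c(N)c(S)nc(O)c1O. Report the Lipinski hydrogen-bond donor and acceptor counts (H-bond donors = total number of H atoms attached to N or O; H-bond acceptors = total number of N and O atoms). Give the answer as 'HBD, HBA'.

Donors: find every N or O and count the H atoms it carries.
  atom 5 (N): bond orders sum to 1 → 2 H
  atom 8 (N): bond orders sum to 3 → 0 H
  atom 10 (O): bond orders sum to 1 → 1 H
  atom 12 (O): bond orders sum to 1 → 1 H
Lipinski HBD = 4.
Acceptors: N atoms = 2, O atoms = 2 → HBA = 4.

4, 4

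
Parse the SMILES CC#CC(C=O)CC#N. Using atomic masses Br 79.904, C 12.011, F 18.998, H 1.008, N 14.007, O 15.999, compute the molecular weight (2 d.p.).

121.14 g/mol

First, the molecular formula is C7H7NO (counting implicit H from valence).
  C: 7 × 12.011 = 84.077
  H: 7 × 1.008 = 7.056
  N: 1 × 14.007 = 14.007
  O: 1 × 15.999 = 15.999
Sum: 7×12.011 + 7×1.008 + 1×14.007 + 1×15.999 = 121.139 → 121.14 g/mol.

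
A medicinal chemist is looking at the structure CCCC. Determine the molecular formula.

Walk through each heavy atom and fill implicit hydrogens from standard valence (C 4, N 3, O 2, S 2, halogen 1):
  atom 1: C, bond orders sum to 1 (valence 4) → 3 H
  atom 2: C, bond orders sum to 2 (valence 4) → 2 H
  atom 3: C, bond orders sum to 2 (valence 4) → 2 H
  atom 4: C, bond orders sum to 1 (valence 4) → 3 H
Totals → C:4, H:10.
In Hill order: C4H10.

C4H10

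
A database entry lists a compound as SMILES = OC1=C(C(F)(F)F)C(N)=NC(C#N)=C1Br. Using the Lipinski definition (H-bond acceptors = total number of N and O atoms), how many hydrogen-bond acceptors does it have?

N atoms: 3; O atoms: 1.
Lipinski HBA = 3 + 1 = 4.

4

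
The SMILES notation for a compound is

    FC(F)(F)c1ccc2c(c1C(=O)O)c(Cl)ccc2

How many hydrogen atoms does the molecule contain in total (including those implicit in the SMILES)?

Walk through each heavy atom and fill implicit hydrogens from standard valence (C 4, N 3, O 2, S 2, halogen 1); for lowercase aromatic atoms, an aromatic c carries 1 H when it has two neighbours and 0 H with three, and aromatic n carries 0 H:
  atom 1: F (halogen, monovalent) → 0 H
  atom 2: C, bond orders sum to 4 (valence 4) → 0 H
  atom 3: F (halogen, monovalent) → 0 H
  atom 4: F (halogen, monovalent) → 0 H
  atom 5: aromatic c, 3 neighbours → 0 H
  atom 6: aromatic c, 2 neighbours → 1 H
  atom 7: aromatic c, 2 neighbours → 1 H
  atom 8: aromatic c, 3 neighbours → 0 H
  atom 9: aromatic c, 3 neighbours → 0 H
  atom 10: aromatic c, 3 neighbours → 0 H
  atom 11: C, bond orders sum to 4 (valence 4) → 0 H
  atom 12: O, bond orders sum to 2 (valence 2) → 0 H
  atom 13: O, bond orders sum to 1 (valence 2) → 1 H
  atom 14: aromatic c, 3 neighbours → 0 H
  atom 15: Cl (halogen, monovalent) → 0 H
  atom 16: aromatic c, 2 neighbours → 1 H
  atom 17: aromatic c, 2 neighbours → 1 H
  atom 18: aromatic c, 2 neighbours → 1 H
Total hydrogens: 6.

6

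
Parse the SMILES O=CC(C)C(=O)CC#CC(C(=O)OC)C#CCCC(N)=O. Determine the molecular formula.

C15H17NO5

Walk through each heavy atom and fill implicit hydrogens from standard valence (C 4, N 3, O 2, S 2, halogen 1):
  atom 1: O, bond orders sum to 2 (valence 2) → 0 H
  atom 2: C, bond orders sum to 3 (valence 4) → 1 H
  atom 3: C, bond orders sum to 3 (valence 4) → 1 H
  atom 4: C, bond orders sum to 1 (valence 4) → 3 H
  atom 5: C, bond orders sum to 4 (valence 4) → 0 H
  atom 6: O, bond orders sum to 2 (valence 2) → 0 H
  atom 7: C, bond orders sum to 2 (valence 4) → 2 H
  atom 8: C, bond orders sum to 4 (valence 4) → 0 H
  atom 9: C, bond orders sum to 4 (valence 4) → 0 H
  atom 10: C, bond orders sum to 3 (valence 4) → 1 H
  atom 11: C, bond orders sum to 4 (valence 4) → 0 H
  atom 12: O, bond orders sum to 2 (valence 2) → 0 H
  atom 13: O, bond orders sum to 2 (valence 2) → 0 H
  atom 14: C, bond orders sum to 1 (valence 4) → 3 H
  atom 15: C, bond orders sum to 4 (valence 4) → 0 H
  atom 16: C, bond orders sum to 4 (valence 4) → 0 H
  atom 17: C, bond orders sum to 2 (valence 4) → 2 H
  atom 18: C, bond orders sum to 2 (valence 4) → 2 H
  atom 19: C, bond orders sum to 4 (valence 4) → 0 H
  atom 20: N, bond orders sum to 1 (valence 3) → 2 H
  atom 21: O, bond orders sum to 2 (valence 2) → 0 H
Totals → C:15, H:17, N:1, O:5.
In Hill order: C15H17NO5.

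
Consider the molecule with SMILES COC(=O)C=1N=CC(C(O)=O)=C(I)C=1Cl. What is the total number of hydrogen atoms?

5

Walk through each heavy atom and fill implicit hydrogens from standard valence (C 4, N 3, O 2, S 2, halogen 1):
  atom 1: C, bond orders sum to 1 (valence 4) → 3 H
  atom 2: O, bond orders sum to 2 (valence 2) → 0 H
  atom 3: C, bond orders sum to 4 (valence 4) → 0 H
  atom 4: O, bond orders sum to 2 (valence 2) → 0 H
  atom 5: C, bond orders sum to 4 (valence 4) → 0 H
  atom 6: N, bond orders sum to 3 (valence 3) → 0 H
  atom 7: C, bond orders sum to 3 (valence 4) → 1 H
  atom 8: C, bond orders sum to 4 (valence 4) → 0 H
  atom 9: C, bond orders sum to 4 (valence 4) → 0 H
  atom 10: O, bond orders sum to 1 (valence 2) → 1 H
  atom 11: O, bond orders sum to 2 (valence 2) → 0 H
  atom 12: C, bond orders sum to 4 (valence 4) → 0 H
  atom 13: I (halogen, monovalent) → 0 H
  atom 14: C, bond orders sum to 4 (valence 4) → 0 H
  atom 15: Cl (halogen, monovalent) → 0 H
Total hydrogens: 5.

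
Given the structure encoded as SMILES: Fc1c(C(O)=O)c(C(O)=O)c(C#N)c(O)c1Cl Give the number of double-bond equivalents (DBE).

8

Molecular formula: C9H3ClFNO5.
DoU = (2C + 2 + N − H − X) / 2, where X is the halogen count and O/S are ignored.
    = (2·9 + 2 + 1 − 3 − 2) / 2 = 16 / 2 = 8.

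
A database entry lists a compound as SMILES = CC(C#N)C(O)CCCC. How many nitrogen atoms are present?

1

Scan the SMILES for N atoms (remember two-letter symbols like Cl and Br are single atoms).
Nitrogen count: 1.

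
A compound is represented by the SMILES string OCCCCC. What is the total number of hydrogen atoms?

12

Walk through each heavy atom and fill implicit hydrogens from standard valence (C 4, N 3, O 2, S 2, halogen 1):
  atom 1: O, bond orders sum to 1 (valence 2) → 1 H
  atom 2: C, bond orders sum to 2 (valence 4) → 2 H
  atom 3: C, bond orders sum to 2 (valence 4) → 2 H
  atom 4: C, bond orders sum to 2 (valence 4) → 2 H
  atom 5: C, bond orders sum to 2 (valence 4) → 2 H
  atom 6: C, bond orders sum to 1 (valence 4) → 3 H
Total hydrogens: 12.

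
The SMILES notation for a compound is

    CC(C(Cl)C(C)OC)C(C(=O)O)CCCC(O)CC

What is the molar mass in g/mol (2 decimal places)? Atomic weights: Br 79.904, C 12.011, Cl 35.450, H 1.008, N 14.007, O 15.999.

294.82 g/mol

First, the molecular formula is C14H27ClO4 (counting implicit H from valence).
  C: 14 × 12.011 = 168.154
  Cl: 1 × 35.450 = 35.450
  H: 27 × 1.008 = 27.216
  O: 4 × 15.999 = 63.996
Sum: 14×12.011 + 1×35.450 + 27×1.008 + 4×15.999 = 294.816 → 294.82 g/mol.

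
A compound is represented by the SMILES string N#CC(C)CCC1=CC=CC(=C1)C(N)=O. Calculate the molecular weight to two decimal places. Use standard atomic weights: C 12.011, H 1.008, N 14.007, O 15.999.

First, the molecular formula is C12H14N2O (counting implicit H from valence).
  C: 12 × 12.011 = 144.132
  H: 14 × 1.008 = 14.112
  N: 2 × 14.007 = 28.014
  O: 1 × 15.999 = 15.999
Sum: 12×12.011 + 14×1.008 + 2×14.007 + 1×15.999 = 202.257 → 202.26 g/mol.

202.26 g/mol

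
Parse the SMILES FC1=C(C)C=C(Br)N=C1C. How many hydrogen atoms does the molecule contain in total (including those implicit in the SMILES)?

7

Walk through each heavy atom and fill implicit hydrogens from standard valence (C 4, N 3, O 2, S 2, halogen 1):
  atom 1: F (halogen, monovalent) → 0 H
  atom 2: C, bond orders sum to 4 (valence 4) → 0 H
  atom 3: C, bond orders sum to 4 (valence 4) → 0 H
  atom 4: C, bond orders sum to 1 (valence 4) → 3 H
  atom 5: C, bond orders sum to 3 (valence 4) → 1 H
  atom 6: C, bond orders sum to 4 (valence 4) → 0 H
  atom 7: Br (halogen, monovalent) → 0 H
  atom 8: N, bond orders sum to 3 (valence 3) → 0 H
  atom 9: C, bond orders sum to 4 (valence 4) → 0 H
  atom 10: C, bond orders sum to 1 (valence 4) → 3 H
Total hydrogens: 7.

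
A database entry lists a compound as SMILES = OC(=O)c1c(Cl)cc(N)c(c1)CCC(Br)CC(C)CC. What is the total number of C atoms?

15

Count every carbon token in the SMILES (each C, including those in ring-closure positions and inside branches).
Carbon count: 15.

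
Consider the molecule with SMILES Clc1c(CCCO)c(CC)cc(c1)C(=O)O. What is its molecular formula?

Walk through each heavy atom and fill implicit hydrogens from standard valence (C 4, N 3, O 2, S 2, halogen 1); for lowercase aromatic atoms, an aromatic c carries 1 H when it has two neighbours and 0 H with three, and aromatic n carries 0 H:
  atom 1: Cl (halogen, monovalent) → 0 H
  atom 2: aromatic c, 3 neighbours → 0 H
  atom 3: aromatic c, 3 neighbours → 0 H
  atom 4: C, bond orders sum to 2 (valence 4) → 2 H
  atom 5: C, bond orders sum to 2 (valence 4) → 2 H
  atom 6: C, bond orders sum to 2 (valence 4) → 2 H
  atom 7: O, bond orders sum to 1 (valence 2) → 1 H
  atom 8: aromatic c, 3 neighbours → 0 H
  atom 9: C, bond orders sum to 2 (valence 4) → 2 H
  atom 10: C, bond orders sum to 1 (valence 4) → 3 H
  atom 11: aromatic c, 2 neighbours → 1 H
  atom 12: aromatic c, 3 neighbours → 0 H
  atom 13: aromatic c, 2 neighbours → 1 H
  atom 14: C, bond orders sum to 4 (valence 4) → 0 H
  atom 15: O, bond orders sum to 2 (valence 2) → 0 H
  atom 16: O, bond orders sum to 1 (valence 2) → 1 H
Totals → C:12, H:15, Cl:1, O:3.

C12H15ClO3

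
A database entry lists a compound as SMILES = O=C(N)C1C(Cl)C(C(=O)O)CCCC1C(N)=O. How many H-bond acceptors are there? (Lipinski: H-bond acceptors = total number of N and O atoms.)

N atoms: 2; O atoms: 4.
Lipinski HBA = 2 + 4 = 6.

6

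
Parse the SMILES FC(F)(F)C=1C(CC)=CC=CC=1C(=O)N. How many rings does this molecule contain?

1

In SMILES, each pair of matching ring-closure digits denotes one ring-closing bond; the number of such bonds equals the number of independent rings.
Ring-closure bonds here: 1.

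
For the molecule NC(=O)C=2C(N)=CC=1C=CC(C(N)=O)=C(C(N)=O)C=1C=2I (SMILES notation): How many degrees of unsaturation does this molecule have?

Degree of unsaturation = (number of rings) + (number of π bonds).
Ring closures in the SMILES: 2.
π bonds: 8 double bonds (each 1 DoU) → 8 DoU from unsaturation.
Total DoU = 2 + 8 = 10.

10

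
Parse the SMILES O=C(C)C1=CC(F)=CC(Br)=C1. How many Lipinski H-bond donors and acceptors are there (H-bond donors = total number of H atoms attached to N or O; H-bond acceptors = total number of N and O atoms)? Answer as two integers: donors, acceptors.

Donors: find every N or O and count the H atoms it carries.
  atom 1 (O): bond orders sum to 2 → 0 H
Lipinski HBD = 0.
Acceptors: N atoms = 0, O atoms = 1 → HBA = 1.

0, 1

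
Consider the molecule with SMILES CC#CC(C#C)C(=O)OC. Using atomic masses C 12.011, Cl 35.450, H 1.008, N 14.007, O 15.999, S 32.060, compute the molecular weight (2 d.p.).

First, the molecular formula is C8H8O2 (counting implicit H from valence).
  C: 8 × 12.011 = 96.088
  H: 8 × 1.008 = 8.064
  O: 2 × 15.999 = 31.998
Sum: 8×12.011 + 8×1.008 + 2×15.999 = 136.150 → 136.15 g/mol.

136.15 g/mol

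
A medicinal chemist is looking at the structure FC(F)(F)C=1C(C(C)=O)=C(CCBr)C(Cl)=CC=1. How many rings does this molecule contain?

In SMILES, each pair of matching ring-closure digits denotes one ring-closing bond; the number of such bonds equals the number of independent rings.
Ring-closure bonds here: 1.

1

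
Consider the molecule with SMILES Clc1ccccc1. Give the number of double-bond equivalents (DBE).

4

Molecular formula: C6H5Cl.
DoU = (2C + 2 + N − H − X) / 2, where X is the halogen count and O/S are ignored.
    = (2·6 + 2 + 0 − 5 − 1) / 2 = 8 / 2 = 4.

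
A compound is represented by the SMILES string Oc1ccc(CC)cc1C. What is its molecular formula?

C9H12O

Walk through each heavy atom and fill implicit hydrogens from standard valence (C 4, N 3, O 2, S 2, halogen 1); for lowercase aromatic atoms, an aromatic c carries 1 H when it has two neighbours and 0 H with three, and aromatic n carries 0 H:
  atom 1: O, bond orders sum to 1 (valence 2) → 1 H
  atom 2: aromatic c, 3 neighbours → 0 H
  atom 3: aromatic c, 2 neighbours → 1 H
  atom 4: aromatic c, 2 neighbours → 1 H
  atom 5: aromatic c, 3 neighbours → 0 H
  atom 6: C, bond orders sum to 2 (valence 4) → 2 H
  atom 7: C, bond orders sum to 1 (valence 4) → 3 H
  atom 8: aromatic c, 2 neighbours → 1 H
  atom 9: aromatic c, 3 neighbours → 0 H
  atom 10: C, bond orders sum to 1 (valence 4) → 3 H
Totals → C:9, H:12, O:1.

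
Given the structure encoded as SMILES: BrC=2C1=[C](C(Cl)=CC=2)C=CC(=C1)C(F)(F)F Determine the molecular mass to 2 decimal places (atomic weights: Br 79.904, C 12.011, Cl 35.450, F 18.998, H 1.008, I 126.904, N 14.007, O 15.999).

First, the molecular formula is C11H5BrClF3 (counting implicit H from valence).
  Br: 1 × 79.904 = 79.904
  C: 11 × 12.011 = 132.121
  Cl: 1 × 35.450 = 35.450
  F: 3 × 18.998 = 56.994
  H: 5 × 1.008 = 5.040
Sum: 1×79.904 + 11×12.011 + 1×35.450 + 3×18.998 + 5×1.008 = 309.509 → 309.51 g/mol.

309.51 g/mol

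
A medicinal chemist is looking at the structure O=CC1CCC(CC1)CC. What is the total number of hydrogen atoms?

16

Walk through each heavy atom and fill implicit hydrogens from standard valence (C 4, N 3, O 2, S 2, halogen 1):
  atom 1: O, bond orders sum to 2 (valence 2) → 0 H
  atom 2: C, bond orders sum to 3 (valence 4) → 1 H
  atom 3: C, bond orders sum to 3 (valence 4) → 1 H
  atom 4: C, bond orders sum to 2 (valence 4) → 2 H
  atom 5: C, bond orders sum to 2 (valence 4) → 2 H
  atom 6: C, bond orders sum to 3 (valence 4) → 1 H
  atom 7: C, bond orders sum to 2 (valence 4) → 2 H
  atom 8: C, bond orders sum to 2 (valence 4) → 2 H
  atom 9: C, bond orders sum to 2 (valence 4) → 2 H
  atom 10: C, bond orders sum to 1 (valence 4) → 3 H
Total hydrogens: 16.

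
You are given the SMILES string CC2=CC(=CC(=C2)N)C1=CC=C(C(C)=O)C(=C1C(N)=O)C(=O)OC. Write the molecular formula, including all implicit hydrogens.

C18H18N2O4

Walk through each heavy atom and fill implicit hydrogens from standard valence (C 4, N 3, O 2, S 2, halogen 1):
  atom 1: C, bond orders sum to 1 (valence 4) → 3 H
  atom 2: C, bond orders sum to 4 (valence 4) → 0 H
  atom 3: C, bond orders sum to 3 (valence 4) → 1 H
  atom 4: C, bond orders sum to 4 (valence 4) → 0 H
  atom 5: C, bond orders sum to 3 (valence 4) → 1 H
  atom 6: C, bond orders sum to 4 (valence 4) → 0 H
  atom 7: C, bond orders sum to 3 (valence 4) → 1 H
  atom 8: N, bond orders sum to 1 (valence 3) → 2 H
  atom 9: C, bond orders sum to 4 (valence 4) → 0 H
  atom 10: C, bond orders sum to 3 (valence 4) → 1 H
  atom 11: C, bond orders sum to 3 (valence 4) → 1 H
  atom 12: C, bond orders sum to 4 (valence 4) → 0 H
  atom 13: C, bond orders sum to 4 (valence 4) → 0 H
  atom 14: C, bond orders sum to 1 (valence 4) → 3 H
  atom 15: O, bond orders sum to 2 (valence 2) → 0 H
  atom 16: C, bond orders sum to 4 (valence 4) → 0 H
  atom 17: C, bond orders sum to 4 (valence 4) → 0 H
  atom 18: C, bond orders sum to 4 (valence 4) → 0 H
  atom 19: N, bond orders sum to 1 (valence 3) → 2 H
  atom 20: O, bond orders sum to 2 (valence 2) → 0 H
  atom 21: C, bond orders sum to 4 (valence 4) → 0 H
  atom 22: O, bond orders sum to 2 (valence 2) → 0 H
  atom 23: O, bond orders sum to 2 (valence 2) → 0 H
  atom 24: C, bond orders sum to 1 (valence 4) → 3 H
Totals → C:18, H:18, N:2, O:4.
In Hill order: C18H18N2O4.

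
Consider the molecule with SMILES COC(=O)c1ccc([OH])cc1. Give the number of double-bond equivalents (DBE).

5

Molecular formula: C8H8O3.
DoU = (2C + 2 + N − H − X) / 2, where X is the halogen count and O/S are ignored.
    = (2·8 + 2 + 0 − 8 − 0) / 2 = 10 / 2 = 5.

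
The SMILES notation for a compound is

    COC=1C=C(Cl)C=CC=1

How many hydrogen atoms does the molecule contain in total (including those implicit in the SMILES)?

Walk through each heavy atom and fill implicit hydrogens from standard valence (C 4, N 3, O 2, S 2, halogen 1):
  atom 1: C, bond orders sum to 1 (valence 4) → 3 H
  atom 2: O, bond orders sum to 2 (valence 2) → 0 H
  atom 3: C, bond orders sum to 4 (valence 4) → 0 H
  atom 4: C, bond orders sum to 3 (valence 4) → 1 H
  atom 5: C, bond orders sum to 4 (valence 4) → 0 H
  atom 6: Cl (halogen, monovalent) → 0 H
  atom 7: C, bond orders sum to 3 (valence 4) → 1 H
  atom 8: C, bond orders sum to 3 (valence 4) → 1 H
  atom 9: C, bond orders sum to 3 (valence 4) → 1 H
Total hydrogens: 7.

7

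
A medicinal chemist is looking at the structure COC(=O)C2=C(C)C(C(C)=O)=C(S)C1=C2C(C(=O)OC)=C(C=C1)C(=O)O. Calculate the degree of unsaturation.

Molecular formula: C18H16O7S.
DoU = (2C + 2 + N − H − X) / 2, where X is the halogen count and O/S are ignored.
    = (2·18 + 2 + 0 − 16 − 0) / 2 = 22 / 2 = 11.

11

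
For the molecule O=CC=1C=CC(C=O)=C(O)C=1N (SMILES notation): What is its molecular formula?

C8H7NO3

Walk through each heavy atom and fill implicit hydrogens from standard valence (C 4, N 3, O 2, S 2, halogen 1):
  atom 1: O, bond orders sum to 2 (valence 2) → 0 H
  atom 2: C, bond orders sum to 3 (valence 4) → 1 H
  atom 3: C, bond orders sum to 4 (valence 4) → 0 H
  atom 4: C, bond orders sum to 3 (valence 4) → 1 H
  atom 5: C, bond orders sum to 3 (valence 4) → 1 H
  atom 6: C, bond orders sum to 4 (valence 4) → 0 H
  atom 7: C, bond orders sum to 3 (valence 4) → 1 H
  atom 8: O, bond orders sum to 2 (valence 2) → 0 H
  atom 9: C, bond orders sum to 4 (valence 4) → 0 H
  atom 10: O, bond orders sum to 1 (valence 2) → 1 H
  atom 11: C, bond orders sum to 4 (valence 4) → 0 H
  atom 12: N, bond orders sum to 1 (valence 3) → 2 H
Totals → C:8, H:7, N:1, O:3.
In Hill order: C8H7NO3.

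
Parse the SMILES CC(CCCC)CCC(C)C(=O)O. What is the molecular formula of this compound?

C11H22O2

Walk through each heavy atom and fill implicit hydrogens from standard valence (C 4, N 3, O 2, S 2, halogen 1):
  atom 1: C, bond orders sum to 1 (valence 4) → 3 H
  atom 2: C, bond orders sum to 3 (valence 4) → 1 H
  atom 3: C, bond orders sum to 2 (valence 4) → 2 H
  atom 4: C, bond orders sum to 2 (valence 4) → 2 H
  atom 5: C, bond orders sum to 2 (valence 4) → 2 H
  atom 6: C, bond orders sum to 1 (valence 4) → 3 H
  atom 7: C, bond orders sum to 2 (valence 4) → 2 H
  atom 8: C, bond orders sum to 2 (valence 4) → 2 H
  atom 9: C, bond orders sum to 3 (valence 4) → 1 H
  atom 10: C, bond orders sum to 1 (valence 4) → 3 H
  atom 11: C, bond orders sum to 4 (valence 4) → 0 H
  atom 12: O, bond orders sum to 2 (valence 2) → 0 H
  atom 13: O, bond orders sum to 1 (valence 2) → 1 H
Totals → C:11, H:22, O:2.
In Hill order: C11H22O2.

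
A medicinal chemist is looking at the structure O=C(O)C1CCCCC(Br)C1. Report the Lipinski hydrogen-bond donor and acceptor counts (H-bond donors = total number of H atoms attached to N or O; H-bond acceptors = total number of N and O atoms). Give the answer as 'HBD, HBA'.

1, 2

Donors: find every N or O and count the H atoms it carries.
  atom 1 (O): bond orders sum to 2 → 0 H
  atom 3 (O): bond orders sum to 1 → 1 H
Lipinski HBD = 1.
Acceptors: N atoms = 0, O atoms = 2 → HBA = 2.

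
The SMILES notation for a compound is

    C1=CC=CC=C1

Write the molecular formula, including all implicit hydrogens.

Walk through each heavy atom and fill implicit hydrogens from standard valence (C 4, N 3, O 2, S 2, halogen 1):
  atom 1: C, bond orders sum to 3 (valence 4) → 1 H
  atom 2: C, bond orders sum to 3 (valence 4) → 1 H
  atom 3: C, bond orders sum to 3 (valence 4) → 1 H
  atom 4: C, bond orders sum to 3 (valence 4) → 1 H
  atom 5: C, bond orders sum to 3 (valence 4) → 1 H
  atom 6: C, bond orders sum to 3 (valence 4) → 1 H
Totals → C:6, H:6.
In Hill order: C6H6.

C6H6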